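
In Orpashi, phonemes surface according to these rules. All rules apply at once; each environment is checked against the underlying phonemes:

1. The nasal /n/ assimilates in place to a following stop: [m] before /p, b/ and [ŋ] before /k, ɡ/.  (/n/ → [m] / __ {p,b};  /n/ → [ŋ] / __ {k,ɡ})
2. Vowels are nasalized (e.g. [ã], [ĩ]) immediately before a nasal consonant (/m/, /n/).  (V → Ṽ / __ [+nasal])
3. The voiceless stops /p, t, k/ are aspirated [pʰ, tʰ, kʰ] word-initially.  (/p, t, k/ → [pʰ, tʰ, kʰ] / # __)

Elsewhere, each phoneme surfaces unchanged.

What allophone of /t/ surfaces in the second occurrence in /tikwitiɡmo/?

/t/ (between /i/ and /i/): rule 3 targets it, but not word-initially → unchanged [t].

[t]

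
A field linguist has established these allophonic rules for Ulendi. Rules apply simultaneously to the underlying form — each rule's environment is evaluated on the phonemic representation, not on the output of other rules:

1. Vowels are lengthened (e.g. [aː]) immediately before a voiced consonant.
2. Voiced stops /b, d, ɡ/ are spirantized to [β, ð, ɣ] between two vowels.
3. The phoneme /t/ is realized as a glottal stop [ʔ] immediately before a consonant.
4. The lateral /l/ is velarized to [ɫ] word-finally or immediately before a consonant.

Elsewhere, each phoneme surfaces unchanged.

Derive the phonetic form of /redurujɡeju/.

/r/ (word-initial) is unaffected → [r].
/e/ meets the environment for rule 1 (before a voiced consonant) → [eː].
/d/ meets the environment for rule 2 (between two vowels) → [ð].
/u/ meets the environment for rule 1 (before a voiced consonant) → [uː].
/r/ stays [r].
/u/ meets the environment for rule 1 (before a voiced consonant) → [uː].
/j/ (between /u/ and /ɡ/): no rule targets it → [j].
/ɡ/ (between /j/ and /e/): rule 2 targets it, but not between two vowels → unchanged [ɡ].
Rule 1 applies to /e/ (between /ɡ/ and /j/: before a voiced consonant) → [eː].
/j/ stays [j].
/u/ — word-final; rule 1 does not apply here → [u].

[reːðuːruːjɡeːju]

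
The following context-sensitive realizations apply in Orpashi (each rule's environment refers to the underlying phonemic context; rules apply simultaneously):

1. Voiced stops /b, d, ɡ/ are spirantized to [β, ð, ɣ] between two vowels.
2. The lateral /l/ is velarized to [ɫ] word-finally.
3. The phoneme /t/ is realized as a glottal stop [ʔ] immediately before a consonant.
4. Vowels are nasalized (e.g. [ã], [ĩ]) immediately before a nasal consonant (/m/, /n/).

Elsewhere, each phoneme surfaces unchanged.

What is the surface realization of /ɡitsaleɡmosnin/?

[ɡiʔsaleɡmosnĩn]

/ɡ/ (word-initial) fails the environment for rule 1, so it stays [ɡ].
/i/ (between /ɡ/ and /t/) fails the environment for rule 4, so it stays [i].
Rule 3 applies to /t/ (between /i/ and /s/: immediately before a consonant) → [ʔ].
/a/ (between /s/ and /l/) fails the environment for rule 4, so it stays [a].
/l/ — between /a/ and /e/; rule 2 does not apply here → [l].
/e/ — between /l/ and /ɡ/; rule 4 does not apply here → [e].
/ɡ/ — between /e/ and /m/; rule 1 does not apply here → [ɡ].
/o/ (between /m/ and /s/) fails the environment for rule 4, so it stays [o].
/i/ meets the environment for rule 4 (before a nasal consonant) → [ĩ].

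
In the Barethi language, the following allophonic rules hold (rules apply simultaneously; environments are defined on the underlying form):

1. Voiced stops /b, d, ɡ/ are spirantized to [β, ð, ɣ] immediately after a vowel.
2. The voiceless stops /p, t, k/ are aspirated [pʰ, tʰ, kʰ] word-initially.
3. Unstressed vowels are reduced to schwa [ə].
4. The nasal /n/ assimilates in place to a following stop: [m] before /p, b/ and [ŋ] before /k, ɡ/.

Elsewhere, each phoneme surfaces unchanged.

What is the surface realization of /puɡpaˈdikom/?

/p/ (word-initial) occurs word-initially → [pʰ] by rule 2.
/u/ (between /p/ and /ɡ/): in an unstressed syllable, so rule 3 applies → [ə].
/ɡ/ — between /u/ and /p/, immediately after a vowel — surfaces as [ɣ] (rule 1).
/p/ (between /ɡ/ and /a/) fails the environment for rule 2, so it stays [p].
/a/ — between /p/ and /d/, in an unstressed syllable — surfaces as [ə] (rule 3).
/d/ — between /a/ and /i/, immediately after a vowel — surfaces as [ð] (rule 1).
/i/ (between /d/ and /k/): rule 3 targets it, but not in an unstressed syllable → unchanged [i].
/k/ (between /i/ and /o/): rule 2 targets it, but not word-initially → unchanged [k].
/o/ (between /k/ and /m/) occurs in an unstressed syllable → [ə] by rule 3.
/m/ (word-final) is unaffected → [m].

[pʰəɣpəˈðikəm]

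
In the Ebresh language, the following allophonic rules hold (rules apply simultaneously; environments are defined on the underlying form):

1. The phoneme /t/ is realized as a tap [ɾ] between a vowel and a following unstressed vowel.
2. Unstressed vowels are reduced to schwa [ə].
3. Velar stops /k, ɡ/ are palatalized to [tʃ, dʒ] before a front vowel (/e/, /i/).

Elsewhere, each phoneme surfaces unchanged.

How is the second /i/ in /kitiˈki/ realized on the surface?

[ə]

/i/ (between /t/ and /k/): in an unstressed syllable, so rule 2 applies → [ə].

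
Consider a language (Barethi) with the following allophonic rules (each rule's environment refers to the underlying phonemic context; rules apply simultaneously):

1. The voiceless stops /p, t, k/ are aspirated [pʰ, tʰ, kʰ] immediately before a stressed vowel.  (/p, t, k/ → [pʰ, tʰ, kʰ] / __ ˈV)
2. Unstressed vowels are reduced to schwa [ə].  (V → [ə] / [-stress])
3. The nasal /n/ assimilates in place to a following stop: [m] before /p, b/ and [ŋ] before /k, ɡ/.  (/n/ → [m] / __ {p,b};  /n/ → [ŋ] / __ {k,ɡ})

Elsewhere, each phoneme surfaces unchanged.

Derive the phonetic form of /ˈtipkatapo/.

/t/ (word-initial): immediately before a stressed vowel, so rule 1 applies → [tʰ].
/i/ — between /t/ and /p/; rule 2 does not apply here → [i].
/p/ — between /i/ and /k/; rule 1 does not apply here → [p].
/k/ — between /p/ and /a/; rule 1 does not apply here → [k].
Rule 2 applies to /a/ (between /k/ and /t/: in an unstressed syllable) → [ə].
/t/ (between /a/ and /a/) fails the environment for rule 1, so it stays [t].
/a/ meets the environment for rule 2 (in an unstressed syllable) → [ə].
/p/ — between /a/ and /o/; rule 1 does not apply here → [p].
/o/ (word-final): in an unstressed syllable, so rule 2 applies → [ə].

[ˈtʰipkətəpə]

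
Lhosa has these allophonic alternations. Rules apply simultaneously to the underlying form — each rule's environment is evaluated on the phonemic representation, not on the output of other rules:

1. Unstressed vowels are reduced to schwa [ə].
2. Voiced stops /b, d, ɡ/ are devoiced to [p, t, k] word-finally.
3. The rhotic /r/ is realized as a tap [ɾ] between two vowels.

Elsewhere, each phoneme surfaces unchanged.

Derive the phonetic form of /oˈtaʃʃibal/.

[əˈtaʃʃəbəl]

Rule 1 applies to /o/ (word-initial: in an unstressed syllable) → [ə].
/t/ (between /o/ and /a/): no rule targets it → [t].
/a/ — between /t/ and /ʃ/; rule 1 does not apply here → [a].
/ʃ/ (between /a/ and /ʃ/) is unaffected → [ʃ].
/ʃ/ stays [ʃ].
Rule 1 applies to /i/ (between /ʃ/ and /b/: in an unstressed syllable) → [ə].
/b/ — between /i/ and /a/; rule 2 does not apply here → [b].
/a/ (between /b/ and /l/) occurs in an unstressed syllable → [ə] by rule 1.
/l/ — not in any rule's target class → [l].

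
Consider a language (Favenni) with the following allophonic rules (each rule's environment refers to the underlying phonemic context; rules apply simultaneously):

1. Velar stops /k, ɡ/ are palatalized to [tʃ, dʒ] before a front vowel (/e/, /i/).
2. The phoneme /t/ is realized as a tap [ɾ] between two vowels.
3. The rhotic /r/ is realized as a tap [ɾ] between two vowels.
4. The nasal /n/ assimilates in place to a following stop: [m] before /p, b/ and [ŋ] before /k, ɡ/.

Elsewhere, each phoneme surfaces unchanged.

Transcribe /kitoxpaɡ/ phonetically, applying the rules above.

[tʃiɾoxpaɡ]

/k/ meets the environment for rule 1 (before a front vowel) → [tʃ].
/i/ — not in any rule's target class → [i].
/t/ — between /i/ and /o/, between two vowels — surfaces as [ɾ] (rule 2).
/o/ — not in any rule's target class → [o].
/x/ stays [x].
/p/ (between /x/ and /a/): no rule targets it → [p].
/a/ — not in any rule's target class → [a].
/ɡ/ (word-final): rule 1 targets it, but not before a front vowel → unchanged [ɡ].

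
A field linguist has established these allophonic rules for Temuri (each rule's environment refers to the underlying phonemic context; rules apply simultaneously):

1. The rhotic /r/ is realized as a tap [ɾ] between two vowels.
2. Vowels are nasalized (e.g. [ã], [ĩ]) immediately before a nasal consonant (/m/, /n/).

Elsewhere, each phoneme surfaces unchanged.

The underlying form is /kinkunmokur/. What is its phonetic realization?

[kĩnkũnmokur]

/i/ meets the environment for rule 2 (before a nasal consonant) → [ĩ].
/u/ (between /k/ and /n/) occurs before a nasal consonant → [ũ] by rule 2.
/o/ — between /m/ and /k/; rule 2 does not apply here → [o].
/u/ (between /k/ and /r/) fails the environment for rule 2, so it stays [u].
/r/ (word-final) fails the environment for rule 1, so it stays [r].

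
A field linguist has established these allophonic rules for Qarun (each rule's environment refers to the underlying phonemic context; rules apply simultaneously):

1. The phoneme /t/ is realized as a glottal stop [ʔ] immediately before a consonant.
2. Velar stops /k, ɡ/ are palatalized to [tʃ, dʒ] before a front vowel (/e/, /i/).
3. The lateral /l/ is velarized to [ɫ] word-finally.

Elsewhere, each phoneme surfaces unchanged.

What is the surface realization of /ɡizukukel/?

[dʒizukutʃeɫ]

Rule 2 applies to /ɡ/ (word-initial: before a front vowel) → [dʒ].
/k/ — between /u/ and /u/; rule 2 does not apply here → [k].
/k/ (between /u/ and /e/) occurs before a front vowel → [tʃ] by rule 2.
/l/ (word-final) occurs word-finally → [ɫ] by rule 3.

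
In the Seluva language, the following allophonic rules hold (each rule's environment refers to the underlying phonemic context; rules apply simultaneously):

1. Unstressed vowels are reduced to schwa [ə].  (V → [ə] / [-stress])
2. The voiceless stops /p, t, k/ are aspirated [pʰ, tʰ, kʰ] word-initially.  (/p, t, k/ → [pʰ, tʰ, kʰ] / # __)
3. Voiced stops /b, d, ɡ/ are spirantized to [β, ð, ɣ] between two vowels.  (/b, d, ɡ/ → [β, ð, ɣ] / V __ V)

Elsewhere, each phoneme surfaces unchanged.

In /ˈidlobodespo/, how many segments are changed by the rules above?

6

Segments that undergo a rule: /o/ → [ə] (rule 1); /b/ → [β] (rule 3); /o/ → [ə] (rule 1); /d/ → [ð] (rule 3); /e/ → [ə] (rule 1); /o/ → [ə] (rule 1).
All other segments surface unchanged.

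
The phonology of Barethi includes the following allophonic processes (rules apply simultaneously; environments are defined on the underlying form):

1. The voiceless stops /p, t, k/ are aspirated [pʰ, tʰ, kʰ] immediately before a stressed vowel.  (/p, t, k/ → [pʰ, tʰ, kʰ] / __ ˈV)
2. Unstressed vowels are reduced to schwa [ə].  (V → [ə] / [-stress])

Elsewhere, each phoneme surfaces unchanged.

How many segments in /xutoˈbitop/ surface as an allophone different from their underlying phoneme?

3

Segments that undergo a rule: /u/ → [ə] (rule 2); /o/ → [ə] (rule 2); /o/ → [ə] (rule 2).
All other segments surface unchanged.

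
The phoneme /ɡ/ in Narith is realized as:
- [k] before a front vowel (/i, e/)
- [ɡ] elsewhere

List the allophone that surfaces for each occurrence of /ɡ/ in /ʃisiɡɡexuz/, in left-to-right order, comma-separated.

Occurrence 1 (position 5): no conditioning environment matches → elsewhere allophone [ɡ].
Occurrence 2 (position 6): before a front vowel (/i, e/) → [k].

[ɡ], [k]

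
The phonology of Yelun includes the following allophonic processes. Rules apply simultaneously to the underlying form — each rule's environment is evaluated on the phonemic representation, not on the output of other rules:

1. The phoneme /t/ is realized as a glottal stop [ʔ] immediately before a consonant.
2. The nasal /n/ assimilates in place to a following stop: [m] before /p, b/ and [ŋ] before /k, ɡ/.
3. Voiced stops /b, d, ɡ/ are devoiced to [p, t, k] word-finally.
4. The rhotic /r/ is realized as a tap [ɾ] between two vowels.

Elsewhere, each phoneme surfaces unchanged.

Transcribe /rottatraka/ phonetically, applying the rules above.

/r/ (word-initial) is in the target of rule 4 but the environment (between two vowels) is not met → [r].
/t/ (between /o/ and /t/) occurs immediately before a consonant → [ʔ] by rule 1.
/t/ — between /t/ and /a/; rule 1 does not apply here → [t].
/t/ — between /a/ and /r/, immediately before a consonant — surfaces as [ʔ] (rule 1).
/r/ (between /t/ and /a/) fails the environment for rule 4, so it stays [r].

[roʔtaʔraka]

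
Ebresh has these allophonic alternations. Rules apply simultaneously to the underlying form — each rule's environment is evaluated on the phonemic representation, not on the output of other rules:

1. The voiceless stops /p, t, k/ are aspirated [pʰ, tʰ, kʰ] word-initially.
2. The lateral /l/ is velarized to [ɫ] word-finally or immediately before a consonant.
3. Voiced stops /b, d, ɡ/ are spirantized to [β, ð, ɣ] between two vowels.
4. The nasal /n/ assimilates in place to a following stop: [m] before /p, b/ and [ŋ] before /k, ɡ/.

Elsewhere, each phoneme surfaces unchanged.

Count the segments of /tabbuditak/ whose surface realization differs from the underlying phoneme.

Segments that undergo a rule: /t/ → [tʰ] (rule 1); /d/ → [ð] (rule 3).
All other segments surface unchanged.

2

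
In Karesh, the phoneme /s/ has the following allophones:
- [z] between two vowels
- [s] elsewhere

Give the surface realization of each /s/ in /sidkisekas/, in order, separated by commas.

[s], [z], [s]

Occurrence 1 (position 1): no conditioning environment matches → elsewhere allophone [s].
Occurrence 2 (position 6): between two vowels → [z].
Occurrence 3 (position 10): no conditioning environment matches → elsewhere allophone [s].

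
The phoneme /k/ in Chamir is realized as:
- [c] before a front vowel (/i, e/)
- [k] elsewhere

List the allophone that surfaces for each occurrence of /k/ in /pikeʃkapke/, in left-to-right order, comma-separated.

[c], [k], [c]

Occurrence 1 (position 3): before a front vowel → [c].
Occurrence 2 (position 6): no conditioning environment matches → elsewhere allophone [k].
Occurrence 3 (position 9): before a front vowel → [c].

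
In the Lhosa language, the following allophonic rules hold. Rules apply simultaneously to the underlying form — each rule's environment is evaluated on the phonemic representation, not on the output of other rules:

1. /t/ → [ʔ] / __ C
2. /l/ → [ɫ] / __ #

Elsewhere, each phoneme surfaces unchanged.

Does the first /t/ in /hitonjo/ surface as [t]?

Yes

/t/ (between /i/ and /o/) is in the target of rule 1 but the environment (immediately before a consonant) is not met → [t].
The actual realization is [t], which matches [t].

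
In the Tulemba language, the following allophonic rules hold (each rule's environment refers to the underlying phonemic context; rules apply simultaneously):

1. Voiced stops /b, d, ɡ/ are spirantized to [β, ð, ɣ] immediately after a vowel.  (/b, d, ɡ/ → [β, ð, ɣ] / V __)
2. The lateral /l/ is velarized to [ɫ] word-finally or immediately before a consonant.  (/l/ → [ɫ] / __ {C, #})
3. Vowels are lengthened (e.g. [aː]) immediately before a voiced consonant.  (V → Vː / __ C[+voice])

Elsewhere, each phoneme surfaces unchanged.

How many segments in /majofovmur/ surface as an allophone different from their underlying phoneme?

3

Segments that undergo a rule: /a/ → [aː] (rule 3); /o/ → [oː] (rule 3); /u/ → [uː] (rule 3).
All other segments surface unchanged.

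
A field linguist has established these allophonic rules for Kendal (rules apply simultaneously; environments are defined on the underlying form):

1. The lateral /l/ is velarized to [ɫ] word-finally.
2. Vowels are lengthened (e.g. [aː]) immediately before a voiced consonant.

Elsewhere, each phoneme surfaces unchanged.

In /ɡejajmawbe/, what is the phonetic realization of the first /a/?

[aː]

/a/ — between /j/ and /j/, before a voiced consonant — surfaces as [aː] (rule 2).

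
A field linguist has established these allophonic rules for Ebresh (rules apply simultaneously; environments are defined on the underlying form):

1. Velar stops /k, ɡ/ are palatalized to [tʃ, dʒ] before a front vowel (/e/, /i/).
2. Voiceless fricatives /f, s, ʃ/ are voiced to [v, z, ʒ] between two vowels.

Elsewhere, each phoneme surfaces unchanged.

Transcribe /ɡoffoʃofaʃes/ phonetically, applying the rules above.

/ɡ/ (word-initial): rule 1 targets it, but not before a front vowel → unchanged [ɡ].
/o/ — not in any rule's target class → [o].
/f/ — between /o/ and /f/; rule 2 does not apply here → [f].
/f/ (between /f/ and /o/) is in the target of rule 2 but the environment (between two vowels) is not met → [f].
/o/ (between /f/ and /ʃ/): no rule targets it → [o].
/ʃ/ (between /o/ and /o/): between two vowels, so rule 2 applies → [ʒ].
/o/ (between /ʃ/ and /f/) is unaffected → [o].
/f/ (between /o/ and /a/) occurs between two vowels → [v] by rule 2.
/a/ — not in any rule's target class → [a].
/ʃ/ — between /a/ and /e/, between two vowels — surfaces as [ʒ] (rule 2).
/e/ (between /ʃ/ and /s/): no rule targets it → [e].
/s/ (word-final) fails the environment for rule 2, so it stays [s].

[ɡoffoʒovaʒes]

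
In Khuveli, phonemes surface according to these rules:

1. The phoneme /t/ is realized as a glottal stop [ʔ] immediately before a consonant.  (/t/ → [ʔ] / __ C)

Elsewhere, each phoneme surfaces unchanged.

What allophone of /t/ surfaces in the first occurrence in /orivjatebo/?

[t]

/t/ — between /a/ and /e/; rule 1 does not apply here → [t].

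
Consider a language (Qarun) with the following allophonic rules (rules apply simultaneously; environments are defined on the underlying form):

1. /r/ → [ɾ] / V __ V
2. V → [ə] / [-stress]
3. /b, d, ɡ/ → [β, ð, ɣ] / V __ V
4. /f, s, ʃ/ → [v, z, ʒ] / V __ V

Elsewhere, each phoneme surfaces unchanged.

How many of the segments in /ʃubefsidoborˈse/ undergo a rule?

Segments that undergo a rule: /u/ → [ə] (rule 2); /b/ → [β] (rule 3); /e/ → [ə] (rule 2); /i/ → [ə] (rule 2); /d/ → [ð] (rule 3); /o/ → [ə] (rule 2); /b/ → [β] (rule 3); /o/ → [ə] (rule 2).
All other segments surface unchanged.

8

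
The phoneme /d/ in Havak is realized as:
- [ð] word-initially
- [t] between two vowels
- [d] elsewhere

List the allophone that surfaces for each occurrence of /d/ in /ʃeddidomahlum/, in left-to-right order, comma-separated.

Occurrence 1 (position 3): no conditioning environment matches → elsewhere allophone [d].
Occurrence 2 (position 4): no conditioning environment matches → elsewhere allophone [d].
Occurrence 3 (position 6): between two vowels → [t].

[d], [d], [t]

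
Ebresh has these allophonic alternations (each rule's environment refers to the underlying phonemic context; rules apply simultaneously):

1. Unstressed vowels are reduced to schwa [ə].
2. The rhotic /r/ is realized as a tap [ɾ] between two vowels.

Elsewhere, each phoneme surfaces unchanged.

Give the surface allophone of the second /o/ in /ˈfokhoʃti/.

/o/ — between /h/ and /ʃ/, in an unstressed syllable — surfaces as [ə] (rule 1).

[ə]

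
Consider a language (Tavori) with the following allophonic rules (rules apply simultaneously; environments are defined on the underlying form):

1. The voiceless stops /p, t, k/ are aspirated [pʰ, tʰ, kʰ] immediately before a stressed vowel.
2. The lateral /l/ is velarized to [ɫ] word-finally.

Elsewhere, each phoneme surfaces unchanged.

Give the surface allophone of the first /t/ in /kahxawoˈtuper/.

[tʰ]

/t/ — between /o/ and /u/, immediately before a stressed vowel — surfaces as [tʰ] (rule 1).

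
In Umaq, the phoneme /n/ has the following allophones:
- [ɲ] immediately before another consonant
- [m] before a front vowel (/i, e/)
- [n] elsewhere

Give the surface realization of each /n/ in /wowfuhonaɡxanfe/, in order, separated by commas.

[n], [ɲ]

Occurrence 1 (position 8): no conditioning environment matches → elsewhere allophone [n].
Occurrence 2 (position 13): immediately before another consonant → [ɲ].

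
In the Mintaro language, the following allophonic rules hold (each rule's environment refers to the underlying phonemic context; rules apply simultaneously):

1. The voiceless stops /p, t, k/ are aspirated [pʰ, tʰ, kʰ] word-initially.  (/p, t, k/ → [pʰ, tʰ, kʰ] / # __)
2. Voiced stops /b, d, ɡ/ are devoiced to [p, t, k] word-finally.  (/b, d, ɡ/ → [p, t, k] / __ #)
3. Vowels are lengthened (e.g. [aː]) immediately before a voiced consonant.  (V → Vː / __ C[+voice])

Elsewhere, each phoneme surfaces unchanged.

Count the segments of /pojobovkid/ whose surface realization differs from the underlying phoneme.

6

Segments that undergo a rule: /p/ → [pʰ] (rule 1); /o/ → [oː] (rule 3); /o/ → [oː] (rule 3); /o/ → [oː] (rule 3); /i/ → [iː] (rule 3); /d/ → [t] (rule 2).
All other segments surface unchanged.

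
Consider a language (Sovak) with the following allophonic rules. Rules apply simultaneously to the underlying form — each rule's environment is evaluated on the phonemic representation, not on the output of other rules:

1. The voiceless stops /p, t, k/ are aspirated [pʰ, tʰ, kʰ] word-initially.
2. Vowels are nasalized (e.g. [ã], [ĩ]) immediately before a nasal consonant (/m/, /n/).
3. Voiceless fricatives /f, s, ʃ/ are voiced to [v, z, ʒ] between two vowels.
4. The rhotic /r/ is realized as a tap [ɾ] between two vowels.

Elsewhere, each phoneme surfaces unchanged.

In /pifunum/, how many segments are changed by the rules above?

Segments that undergo a rule: /p/ → [pʰ] (rule 1); /f/ → [v] (rule 3); /u/ → [ũ] (rule 2); /u/ → [ũ] (rule 2).
All other segments surface unchanged.

4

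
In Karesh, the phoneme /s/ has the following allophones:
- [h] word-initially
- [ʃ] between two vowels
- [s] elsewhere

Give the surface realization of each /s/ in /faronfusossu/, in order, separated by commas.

[ʃ], [s], [s]

Occurrence 1 (position 8): between two vowels → [ʃ].
Occurrence 2 (position 10): no conditioning environment matches → elsewhere allophone [s].
Occurrence 3 (position 11): no conditioning environment matches → elsewhere allophone [s].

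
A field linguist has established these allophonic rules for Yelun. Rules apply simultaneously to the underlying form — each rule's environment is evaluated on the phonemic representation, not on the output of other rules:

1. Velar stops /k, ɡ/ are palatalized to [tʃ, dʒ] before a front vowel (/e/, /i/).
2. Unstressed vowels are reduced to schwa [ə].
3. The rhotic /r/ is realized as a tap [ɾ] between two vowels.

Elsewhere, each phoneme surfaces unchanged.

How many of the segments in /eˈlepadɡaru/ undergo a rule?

Segments that undergo a rule: /e/ → [ə] (rule 2); /a/ → [ə] (rule 2); /a/ → [ə] (rule 2); /r/ → [ɾ] (rule 3); /u/ → [ə] (rule 2).
All other segments surface unchanged.

5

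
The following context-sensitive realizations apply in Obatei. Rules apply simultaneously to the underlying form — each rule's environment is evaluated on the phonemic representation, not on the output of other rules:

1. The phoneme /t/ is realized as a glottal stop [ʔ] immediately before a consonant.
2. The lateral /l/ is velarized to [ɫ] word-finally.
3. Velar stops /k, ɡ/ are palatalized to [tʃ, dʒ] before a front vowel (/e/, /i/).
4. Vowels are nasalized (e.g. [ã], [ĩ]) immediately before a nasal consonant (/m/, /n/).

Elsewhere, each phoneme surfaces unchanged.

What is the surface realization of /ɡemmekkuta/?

[dʒẽmmekkuta]

/ɡ/ meets the environment for rule 3 (before a front vowel) → [dʒ].
/e/ (between /ɡ/ and /m/): before a nasal consonant, so rule 4 applies → [ẽ].
/e/ (between /m/ and /k/) fails the environment for rule 4, so it stays [e].
/k/ (between /e/ and /k/) is in the target of rule 3 but the environment (before a front vowel) is not met → [k].
/k/ (between /k/ and /u/) is in the target of rule 3 but the environment (before a front vowel) is not met → [k].
/u/ (between /k/ and /t/): rule 4 targets it, but not before a nasal consonant → unchanged [u].
/t/ (between /u/ and /a/) fails the environment for rule 1, so it stays [t].
/a/ (word-final): rule 4 targets it, but not before a nasal consonant → unchanged [a].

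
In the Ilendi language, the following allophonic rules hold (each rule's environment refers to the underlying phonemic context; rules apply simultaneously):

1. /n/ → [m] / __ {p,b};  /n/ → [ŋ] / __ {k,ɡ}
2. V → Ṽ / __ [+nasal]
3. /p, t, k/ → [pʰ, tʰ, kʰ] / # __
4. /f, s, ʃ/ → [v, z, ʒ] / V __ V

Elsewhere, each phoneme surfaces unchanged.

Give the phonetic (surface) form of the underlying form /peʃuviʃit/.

[pʰeʒuviʒit]

/p/ (word-initial): word-initially, so rule 3 applies → [pʰ].
/e/ — between /p/ and /ʃ/; rule 2 does not apply here → [e].
/ʃ/ — between /e/ and /u/, between two vowels — surfaces as [ʒ] (rule 4).
/u/ (between /ʃ/ and /v/) fails the environment for rule 2, so it stays [u].
/v/ (between /u/ and /i/) is unaffected → [v].
/i/ (between /v/ and /ʃ/) fails the environment for rule 2, so it stays [i].
/ʃ/ — between /i/ and /i/, between two vowels — surfaces as [ʒ] (rule 4).
/i/ (between /ʃ/ and /t/) fails the environment for rule 2, so it stays [i].
/t/ (word-final) fails the environment for rule 3, so it stays [t].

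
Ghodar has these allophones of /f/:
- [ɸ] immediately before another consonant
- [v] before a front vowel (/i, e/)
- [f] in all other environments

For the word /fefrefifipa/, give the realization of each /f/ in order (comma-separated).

Occurrence 1 (position 1): before a front vowel (/i, e/) → [v].
Occurrence 2 (position 3): immediately before another consonant → [ɸ].
Occurrence 3 (position 6): before a front vowel (/i, e/) → [v].
Occurrence 4 (position 8): before a front vowel (/i, e/) → [v].

[v], [ɸ], [v], [v]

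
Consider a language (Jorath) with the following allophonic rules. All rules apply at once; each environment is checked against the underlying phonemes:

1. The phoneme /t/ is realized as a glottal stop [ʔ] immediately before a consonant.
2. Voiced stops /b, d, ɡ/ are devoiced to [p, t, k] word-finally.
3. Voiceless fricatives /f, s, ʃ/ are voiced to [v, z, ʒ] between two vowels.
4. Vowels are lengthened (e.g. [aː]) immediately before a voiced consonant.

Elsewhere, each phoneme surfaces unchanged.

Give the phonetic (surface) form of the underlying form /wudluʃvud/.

/w/ (word-initial) is unaffected → [w].
/u/ (between /w/ and /d/): before a voiced consonant, so rule 4 applies → [uː].
/d/ (between /u/ and /l/): rule 2 targets it, but not word-finally → unchanged [d].
/l/ (between /d/ and /u/) is unaffected → [l].
/u/ (between /l/ and /ʃ/) fails the environment for rule 4, so it stays [u].
/ʃ/ (between /u/ and /v/): rule 3 targets it, but not between two vowels → unchanged [ʃ].
/v/ stays [v].
/u/ meets the environment for rule 4 (before a voiced consonant) → [uː].
/d/ — word-final, word-finally — surfaces as [t] (rule 2).

[wuːdluʃvuːt]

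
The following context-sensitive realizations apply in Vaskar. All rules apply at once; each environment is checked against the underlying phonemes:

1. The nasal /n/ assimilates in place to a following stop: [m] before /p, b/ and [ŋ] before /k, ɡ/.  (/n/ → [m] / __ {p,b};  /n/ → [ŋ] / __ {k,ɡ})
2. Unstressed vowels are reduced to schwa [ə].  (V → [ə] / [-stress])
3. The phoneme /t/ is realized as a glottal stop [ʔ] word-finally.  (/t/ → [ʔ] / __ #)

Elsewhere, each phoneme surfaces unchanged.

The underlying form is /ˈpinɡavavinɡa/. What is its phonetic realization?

/p/ — not in any rule's target class → [p].
/i/ (between /p/ and /n/) fails the environment for rule 2, so it stays [i].
/n/ — between /i/ and /ɡ/, before a labial or velar stop — surfaces as [ŋ] (rule 1).
/ɡ/ (between /n/ and /a/) is unaffected → [ɡ].
Rule 2 applies to /a/ (between /ɡ/ and /v/: in an unstressed syllable) → [ə].
/v/ (between /a/ and /a/) is unaffected → [v].
/a/ (between /v/ and /v/): in an unstressed syllable, so rule 2 applies → [ə].
/v/ stays [v].
/i/ — between /v/ and /n/, in an unstressed syllable — surfaces as [ə] (rule 2).
Rule 1 applies to /n/ (between /i/ and /ɡ/: before a labial or velar stop) → [ŋ].
/ɡ/ (between /n/ and /a/): no rule targets it → [ɡ].
/a/ — word-final, in an unstressed syllable — surfaces as [ə] (rule 2).

[ˈpiŋɡəvəvəŋɡə]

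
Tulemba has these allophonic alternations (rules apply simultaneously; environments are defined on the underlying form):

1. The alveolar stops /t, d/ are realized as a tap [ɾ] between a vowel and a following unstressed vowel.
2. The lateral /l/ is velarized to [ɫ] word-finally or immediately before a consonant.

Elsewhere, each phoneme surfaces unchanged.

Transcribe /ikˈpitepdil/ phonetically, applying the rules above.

/i/ — not in any rule's target class → [i].
/k/ stays [k].
/p/ (between /k/ and /i/): no rule targets it → [p].
/i/ (between /p/ and /t/): no rule targets it → [i].
/t/ (between /i/ and /e/) occurs between a vowel and a following unstressed vowel → [ɾ] by rule 1.
/e/ — not in any rule's target class → [e].
/p/ (between /e/ and /d/) is unaffected → [p].
/d/ (between /p/ and /i/): rule 1 targets it, but not between a vowel and a following unstressed vowel → unchanged [d].
/i/ (between /d/ and /l/) is unaffected → [i].
/l/ meets the environment for rule 2 (word-finally or immediately before a consonant) → [ɫ].

[ikˈpiɾepdiɫ]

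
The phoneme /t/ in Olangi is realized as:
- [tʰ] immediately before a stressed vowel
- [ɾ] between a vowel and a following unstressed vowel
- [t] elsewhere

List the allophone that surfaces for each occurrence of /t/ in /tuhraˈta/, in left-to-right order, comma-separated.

Occurrence 1 (position 1): no conditioning environment matches → elsewhere allophone [t].
Occurrence 2 (position 6): immediately before a stressed vowel → [tʰ].

[t], [tʰ]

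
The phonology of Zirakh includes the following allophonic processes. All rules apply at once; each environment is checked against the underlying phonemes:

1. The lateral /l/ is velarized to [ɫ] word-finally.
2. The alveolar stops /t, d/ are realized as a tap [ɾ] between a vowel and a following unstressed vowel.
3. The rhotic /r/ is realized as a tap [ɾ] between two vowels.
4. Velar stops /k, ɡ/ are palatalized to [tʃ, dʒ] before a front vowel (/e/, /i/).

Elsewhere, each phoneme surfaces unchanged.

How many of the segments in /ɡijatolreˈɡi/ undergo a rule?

Segments that undergo a rule: /ɡ/ → [dʒ] (rule 4); /t/ → [ɾ] (rule 2); /ɡ/ → [dʒ] (rule 4).
All other segments surface unchanged.

3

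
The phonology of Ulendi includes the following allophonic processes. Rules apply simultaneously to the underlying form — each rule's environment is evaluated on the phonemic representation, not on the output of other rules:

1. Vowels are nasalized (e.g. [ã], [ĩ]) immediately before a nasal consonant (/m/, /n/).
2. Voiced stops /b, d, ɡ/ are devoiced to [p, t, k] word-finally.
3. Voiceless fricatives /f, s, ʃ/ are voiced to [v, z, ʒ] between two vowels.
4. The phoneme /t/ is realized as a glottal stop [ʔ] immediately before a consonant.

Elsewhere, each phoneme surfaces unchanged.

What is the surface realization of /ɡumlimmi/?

/ɡ/ (word-initial): rule 2 targets it, but not word-finally → unchanged [ɡ].
/u/ (between /ɡ/ and /m/): before a nasal consonant, so rule 1 applies → [ũ].
Rule 1 applies to /i/ (between /l/ and /m/: before a nasal consonant) → [ĩ].
/i/ (word-final) is in the target of rule 1 but the environment (before a nasal consonant) is not met → [i].

[ɡũmlĩmmi]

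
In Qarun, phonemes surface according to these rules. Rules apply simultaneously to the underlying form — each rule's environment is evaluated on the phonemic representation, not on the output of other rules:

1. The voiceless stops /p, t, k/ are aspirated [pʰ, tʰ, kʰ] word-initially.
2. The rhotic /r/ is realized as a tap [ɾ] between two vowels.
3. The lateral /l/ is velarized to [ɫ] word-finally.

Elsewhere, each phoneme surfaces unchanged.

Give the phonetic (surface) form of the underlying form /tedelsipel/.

/t/ meets the environment for rule 1 (word-initially) → [tʰ].
/e/ (between /t/ and /d/): no rule targets it → [e].
/d/ (between /e/ and /e/): no rule targets it → [d].
/e/ (between /d/ and /l/) is unaffected → [e].
/l/ — between /e/ and /s/; rule 3 does not apply here → [l].
/s/ — not in any rule's target class → [s].
/i/ stays [i].
/p/ (between /i/ and /e/) is in the target of rule 1 but the environment (word-initially) is not met → [p].
/e/ stays [e].
/l/ (word-final) occurs word-finally → [ɫ] by rule 3.

[tʰedelsipeɫ]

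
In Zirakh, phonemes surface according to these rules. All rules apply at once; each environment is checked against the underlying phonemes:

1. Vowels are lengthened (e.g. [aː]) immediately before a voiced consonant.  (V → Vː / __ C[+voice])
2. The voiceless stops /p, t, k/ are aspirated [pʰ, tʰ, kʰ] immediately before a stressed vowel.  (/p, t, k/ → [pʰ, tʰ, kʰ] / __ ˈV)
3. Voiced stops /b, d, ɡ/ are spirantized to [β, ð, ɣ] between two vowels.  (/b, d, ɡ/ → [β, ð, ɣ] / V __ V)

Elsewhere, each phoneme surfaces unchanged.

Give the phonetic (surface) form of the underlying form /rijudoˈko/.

/i/ (between /r/ and /j/) occurs before a voiced consonant → [iː] by rule 1.
/u/ — between /j/ and /d/, before a voiced consonant — surfaces as [uː] (rule 1).
/d/ — between /u/ and /o/, between two vowels — surfaces as [ð] (rule 3).
/o/ (between /d/ and /k/): rule 1 targets it, but not before a voiced consonant → unchanged [o].
/k/ meets the environment for rule 2 (immediately before a stressed vowel) → [kʰ].
/o/ — word-final; rule 1 does not apply here → [o].

[riːjuːðoˈkʰo]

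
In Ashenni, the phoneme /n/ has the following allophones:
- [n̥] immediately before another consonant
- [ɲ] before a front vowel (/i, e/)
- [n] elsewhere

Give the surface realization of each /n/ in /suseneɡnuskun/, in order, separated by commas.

[ɲ], [n], [n]

Occurrence 1 (position 5): before a front vowel (/i, e/) → [ɲ].
Occurrence 2 (position 8): no conditioning environment matches → elsewhere allophone [n].
Occurrence 3 (position 13): no conditioning environment matches → elsewhere allophone [n].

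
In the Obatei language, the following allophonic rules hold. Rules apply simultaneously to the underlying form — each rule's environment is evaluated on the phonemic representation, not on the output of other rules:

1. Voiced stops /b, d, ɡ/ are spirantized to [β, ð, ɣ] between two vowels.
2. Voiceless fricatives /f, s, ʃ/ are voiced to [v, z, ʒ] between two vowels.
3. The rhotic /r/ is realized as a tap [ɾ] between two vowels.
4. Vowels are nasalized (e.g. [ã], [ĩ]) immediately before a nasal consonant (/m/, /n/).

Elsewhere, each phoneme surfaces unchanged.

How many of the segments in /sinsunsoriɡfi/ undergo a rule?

3

Segments that undergo a rule: /i/ → [ĩ] (rule 4); /u/ → [ũ] (rule 4); /r/ → [ɾ] (rule 3).
All other segments surface unchanged.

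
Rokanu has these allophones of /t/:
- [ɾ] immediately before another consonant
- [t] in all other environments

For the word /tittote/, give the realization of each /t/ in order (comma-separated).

Occurrence 1 (position 1): no conditioning environment matches → elsewhere allophone [t].
Occurrence 2 (position 3): immediately before another consonant → [ɾ].
Occurrence 3 (position 4): no conditioning environment matches → elsewhere allophone [t].
Occurrence 4 (position 6): no conditioning environment matches → elsewhere allophone [t].

[t], [ɾ], [t], [t]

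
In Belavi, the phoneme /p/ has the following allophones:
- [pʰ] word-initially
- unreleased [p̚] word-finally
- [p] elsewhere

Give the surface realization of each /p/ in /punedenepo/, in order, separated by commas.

[pʰ], [p]

Occurrence 1 (position 1): word-initially → [pʰ].
Occurrence 2 (position 9): no conditioning environment matches → elsewhere allophone [p].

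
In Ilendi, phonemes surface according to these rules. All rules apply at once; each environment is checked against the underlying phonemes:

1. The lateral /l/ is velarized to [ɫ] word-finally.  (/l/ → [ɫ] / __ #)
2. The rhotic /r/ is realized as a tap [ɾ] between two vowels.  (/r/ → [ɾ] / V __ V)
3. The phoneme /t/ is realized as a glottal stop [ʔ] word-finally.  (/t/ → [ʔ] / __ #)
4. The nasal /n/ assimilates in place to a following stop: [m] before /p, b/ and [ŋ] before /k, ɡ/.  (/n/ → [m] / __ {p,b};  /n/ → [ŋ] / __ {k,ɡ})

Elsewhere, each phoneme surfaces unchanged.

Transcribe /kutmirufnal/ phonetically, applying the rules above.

/k/ stays [k].
/u/ — not in any rule's target class → [u].
/t/ (between /u/ and /m/) fails the environment for rule 3, so it stays [t].
/m/ (between /t/ and /i/): no rule targets it → [m].
/i/ (between /m/ and /r/) is unaffected → [i].
/r/ (between /i/ and /u/) occurs between two vowels → [ɾ] by rule 2.
/u/ (between /r/ and /f/) is unaffected → [u].
/f/ — not in any rule's target class → [f].
/n/ (between /f/ and /a/): rule 4 targets it, but not before a labial or velar stop → unchanged [n].
/a/ — not in any rule's target class → [a].
/l/ — word-final, word-finally — surfaces as [ɫ] (rule 1).

[kutmiɾufnaɫ]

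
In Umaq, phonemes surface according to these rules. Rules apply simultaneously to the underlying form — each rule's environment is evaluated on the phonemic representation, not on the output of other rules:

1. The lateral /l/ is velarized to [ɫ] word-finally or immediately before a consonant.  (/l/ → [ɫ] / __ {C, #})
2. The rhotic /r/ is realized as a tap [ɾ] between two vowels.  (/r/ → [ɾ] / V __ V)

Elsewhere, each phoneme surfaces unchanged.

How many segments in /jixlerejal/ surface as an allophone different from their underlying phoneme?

2

Segments that undergo a rule: /r/ → [ɾ] (rule 2); /l/ → [ɫ] (rule 1).
All other segments surface unchanged.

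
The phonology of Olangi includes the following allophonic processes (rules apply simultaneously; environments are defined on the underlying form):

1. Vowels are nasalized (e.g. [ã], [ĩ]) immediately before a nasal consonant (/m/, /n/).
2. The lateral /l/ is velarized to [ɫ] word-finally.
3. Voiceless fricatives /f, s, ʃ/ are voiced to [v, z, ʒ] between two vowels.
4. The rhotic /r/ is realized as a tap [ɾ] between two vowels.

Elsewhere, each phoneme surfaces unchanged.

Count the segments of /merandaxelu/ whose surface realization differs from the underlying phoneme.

2

Segments that undergo a rule: /r/ → [ɾ] (rule 4); /a/ → [ã] (rule 1).
All other segments surface unchanged.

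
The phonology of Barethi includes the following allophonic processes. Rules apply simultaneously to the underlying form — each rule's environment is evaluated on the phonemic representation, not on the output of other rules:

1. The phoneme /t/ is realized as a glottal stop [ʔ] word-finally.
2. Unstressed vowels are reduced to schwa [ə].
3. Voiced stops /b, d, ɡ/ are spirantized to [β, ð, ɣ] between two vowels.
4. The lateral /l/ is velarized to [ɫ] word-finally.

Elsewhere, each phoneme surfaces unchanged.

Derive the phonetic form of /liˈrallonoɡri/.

[ləˈrallənəɡrə]

/l/ (word-initial): rule 4 targets it, but not word-finally → unchanged [l].
/i/ meets the environment for rule 2 (in an unstressed syllable) → [ə].
/a/ (between /r/ and /l/): rule 2 targets it, but not in an unstressed syllable → unchanged [a].
/l/ — between /a/ and /l/; rule 4 does not apply here → [l].
/l/ — between /l/ and /o/; rule 4 does not apply here → [l].
/o/ (between /l/ and /n/): in an unstressed syllable, so rule 2 applies → [ə].
/o/ meets the environment for rule 2 (in an unstressed syllable) → [ə].
/ɡ/ (between /o/ and /r/) fails the environment for rule 3, so it stays [ɡ].
Rule 2 applies to /i/ (word-final: in an unstressed syllable) → [ə].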